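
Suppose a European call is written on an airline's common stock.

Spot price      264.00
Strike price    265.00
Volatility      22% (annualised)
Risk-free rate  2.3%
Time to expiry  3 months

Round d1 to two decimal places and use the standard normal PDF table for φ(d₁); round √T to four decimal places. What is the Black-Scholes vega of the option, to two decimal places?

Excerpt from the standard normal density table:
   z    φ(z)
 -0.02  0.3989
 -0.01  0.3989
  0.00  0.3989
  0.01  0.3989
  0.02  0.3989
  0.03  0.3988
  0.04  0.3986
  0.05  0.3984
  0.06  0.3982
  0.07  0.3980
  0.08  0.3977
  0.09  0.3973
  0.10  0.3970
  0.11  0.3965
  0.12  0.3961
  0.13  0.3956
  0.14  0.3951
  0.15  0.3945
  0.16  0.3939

52.54

σ√T = 0.22 × 0.5000 = 0.1100
d₁ = [ln(264/265) + (0.023 + ½·0.22²)·0.25] / (σ√T) = (-0.0038 + 0.0118) / 0.1100 = 0.0729 ≈ 0.07
√T = √0.25 = 0.5000
φ(d₁) = φ(0.07) = 0.3980
vega = S·φ(d₁)·√T = 264·0.3980·0.5000 = 52.5360
(The put has the same vega.)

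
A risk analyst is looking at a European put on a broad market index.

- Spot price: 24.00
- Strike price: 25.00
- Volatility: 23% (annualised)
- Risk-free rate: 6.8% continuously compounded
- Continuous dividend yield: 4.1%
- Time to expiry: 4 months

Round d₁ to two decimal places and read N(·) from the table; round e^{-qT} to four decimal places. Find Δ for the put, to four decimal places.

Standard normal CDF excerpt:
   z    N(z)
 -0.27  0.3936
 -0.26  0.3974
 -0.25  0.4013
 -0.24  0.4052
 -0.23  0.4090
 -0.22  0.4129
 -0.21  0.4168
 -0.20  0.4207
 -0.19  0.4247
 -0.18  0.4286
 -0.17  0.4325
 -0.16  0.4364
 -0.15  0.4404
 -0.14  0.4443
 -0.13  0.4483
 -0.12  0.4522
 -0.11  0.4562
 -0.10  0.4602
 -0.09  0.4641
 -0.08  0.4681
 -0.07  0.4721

-0.5598

σ√T = 0.23·√0.3333 = 0.1328
d₁ = [ln(24/25) + (0.068 − 0.041 + 0.23²/2)·0.3333] / 0.1328 = [-0.0408 + 0.0178] / 0.1328 = -0.1732 → -0.17
N(d₁) = N(-0.17) = 0.4325
Δ_put = e^(−qT)·(N(d₁) − 1) = 0.9864·(0.4325 − 1) = -0.5598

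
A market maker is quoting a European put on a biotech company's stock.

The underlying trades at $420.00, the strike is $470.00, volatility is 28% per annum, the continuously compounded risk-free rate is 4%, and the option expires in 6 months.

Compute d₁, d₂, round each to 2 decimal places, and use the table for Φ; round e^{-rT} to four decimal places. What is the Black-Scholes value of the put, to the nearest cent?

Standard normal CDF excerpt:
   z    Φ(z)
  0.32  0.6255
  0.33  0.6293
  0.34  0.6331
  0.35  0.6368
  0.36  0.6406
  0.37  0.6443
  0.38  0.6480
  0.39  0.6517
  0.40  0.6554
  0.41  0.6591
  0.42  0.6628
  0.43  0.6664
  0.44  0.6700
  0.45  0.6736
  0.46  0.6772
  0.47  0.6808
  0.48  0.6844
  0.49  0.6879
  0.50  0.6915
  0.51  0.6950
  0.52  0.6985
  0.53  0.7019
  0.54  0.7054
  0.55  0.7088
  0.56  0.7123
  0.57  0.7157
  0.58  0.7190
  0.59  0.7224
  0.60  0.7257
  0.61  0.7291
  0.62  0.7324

$59.11

σ√T = 0.28·√0.5 = 0.1980
d₁ = [ln(420/470) + (0.04 + 0.28²/2)·0.5] / 0.1980 = [-0.1125 + 0.0396] / 0.1980 = -0.3681 which rounds to -0.37
d₂ = d₁ − σ√T = -0.3681 − 0.1980 = -0.5661 which rounds to -0.57
exp(−rT) = exp(−0.04·0.5) = 0.9802
N(−d₂) = N(0.57) = 0.7157;  N(−d₁) = N(0.37) = 0.6443
P = 470·0.9802·0.7157 − 420·0.6443 = 329.7187 − 270.6060 = 59.1127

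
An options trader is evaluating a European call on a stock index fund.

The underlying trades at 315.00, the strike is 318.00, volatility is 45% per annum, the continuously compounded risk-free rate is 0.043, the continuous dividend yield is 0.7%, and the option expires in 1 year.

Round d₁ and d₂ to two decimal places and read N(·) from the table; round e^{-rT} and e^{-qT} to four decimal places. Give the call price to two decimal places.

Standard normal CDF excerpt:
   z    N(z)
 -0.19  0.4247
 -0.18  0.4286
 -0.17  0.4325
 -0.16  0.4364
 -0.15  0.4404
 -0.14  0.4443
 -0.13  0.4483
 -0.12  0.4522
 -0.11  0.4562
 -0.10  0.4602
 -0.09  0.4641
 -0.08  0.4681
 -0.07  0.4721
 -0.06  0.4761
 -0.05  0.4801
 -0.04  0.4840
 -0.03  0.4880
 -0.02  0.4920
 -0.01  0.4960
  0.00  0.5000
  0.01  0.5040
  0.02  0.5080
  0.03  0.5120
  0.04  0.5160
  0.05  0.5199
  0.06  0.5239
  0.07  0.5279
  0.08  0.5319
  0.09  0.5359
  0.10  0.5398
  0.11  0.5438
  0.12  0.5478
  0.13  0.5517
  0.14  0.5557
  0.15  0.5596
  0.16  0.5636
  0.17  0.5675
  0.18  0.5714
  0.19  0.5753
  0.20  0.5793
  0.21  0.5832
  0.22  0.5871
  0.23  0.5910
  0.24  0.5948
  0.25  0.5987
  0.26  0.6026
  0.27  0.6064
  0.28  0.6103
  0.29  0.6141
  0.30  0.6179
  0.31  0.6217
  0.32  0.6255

59.15

σ√T = 0.45 × 1.0000 = 0.4500
d₁ = [ln(315/318) + (0.043 − 0.007 + 0.45²/2)·1] / 0.4500 = [-0.0095 + 0.1373] / 0.4500 = 0.2839 which rounds to 0.28
d₂ = d₁ − σ√T = 0.2839 − 0.4500 = -0.1661 which rounds to -0.17
e^(−qT) = e^(−0.007·1) = 0.9930;  e^(−rT) = e^(−0.043·1) = 0.9579
C = 315·0.9930·N(0.28) − 318·0.9579·N(-0.17) = 315·0.9930·0.6103 − 318·0.9579·0.4325 = 190.8988 − 131.7448 = 59.1540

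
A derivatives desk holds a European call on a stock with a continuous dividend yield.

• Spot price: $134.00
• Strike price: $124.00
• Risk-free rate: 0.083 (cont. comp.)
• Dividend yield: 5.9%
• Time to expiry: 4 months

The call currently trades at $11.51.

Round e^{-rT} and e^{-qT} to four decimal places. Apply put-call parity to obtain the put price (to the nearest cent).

$0.74

exp(−qT) = exp(−0.059·0.3333) = 0.9805;  exp(−rT) = exp(−0.083·0.3333) = 0.9727
Put-call parity: C − P = S·e^(−qT) − K·e^(−rT) = 134·0.9805 − 124·0.9727 = 131.3870 − 120.6148 = 10.7722
P = C − (C − P) = 11.51 − (10.7722) = 0.7378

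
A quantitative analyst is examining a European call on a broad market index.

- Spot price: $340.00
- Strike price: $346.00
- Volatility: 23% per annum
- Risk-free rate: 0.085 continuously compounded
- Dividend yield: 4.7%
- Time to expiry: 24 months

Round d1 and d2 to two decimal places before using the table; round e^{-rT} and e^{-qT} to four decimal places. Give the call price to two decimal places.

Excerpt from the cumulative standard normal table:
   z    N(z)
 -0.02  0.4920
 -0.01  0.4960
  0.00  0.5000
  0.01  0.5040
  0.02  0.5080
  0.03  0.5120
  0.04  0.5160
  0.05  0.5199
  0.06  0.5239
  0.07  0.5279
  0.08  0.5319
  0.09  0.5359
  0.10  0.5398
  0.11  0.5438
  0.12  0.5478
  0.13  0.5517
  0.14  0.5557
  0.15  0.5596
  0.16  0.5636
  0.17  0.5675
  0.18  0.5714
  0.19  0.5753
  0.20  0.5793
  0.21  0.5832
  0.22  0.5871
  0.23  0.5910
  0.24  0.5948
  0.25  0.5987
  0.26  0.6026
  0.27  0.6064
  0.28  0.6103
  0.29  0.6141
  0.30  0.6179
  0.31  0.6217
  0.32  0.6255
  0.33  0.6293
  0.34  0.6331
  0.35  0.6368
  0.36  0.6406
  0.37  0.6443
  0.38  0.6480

$47.65

T = 2;  σ√T = 0.3253
d₁ = [ln(340/346) + (0.085 − 0.047 + 0.23²/2)·2] / 0.3253 = [-0.0175 + 0.1289] / 0.3253 = 0.3425 ⇒ 0.34
d₂ = d₁ − σ√T = 0.3425 − 0.3253 = 0.0172 ⇒ 0.02
exp(−qT) = exp(−0.047·2) = 0.9103;  exp(−rT) = exp(−0.085·2) = 0.8437
C = 340·0.9103·N(0.34) − 346·0.8437·N(0.02) = 340·0.9103·0.6331 − 346·0.8437·0.5080 = 195.9457 − 148.2955 = 47.6503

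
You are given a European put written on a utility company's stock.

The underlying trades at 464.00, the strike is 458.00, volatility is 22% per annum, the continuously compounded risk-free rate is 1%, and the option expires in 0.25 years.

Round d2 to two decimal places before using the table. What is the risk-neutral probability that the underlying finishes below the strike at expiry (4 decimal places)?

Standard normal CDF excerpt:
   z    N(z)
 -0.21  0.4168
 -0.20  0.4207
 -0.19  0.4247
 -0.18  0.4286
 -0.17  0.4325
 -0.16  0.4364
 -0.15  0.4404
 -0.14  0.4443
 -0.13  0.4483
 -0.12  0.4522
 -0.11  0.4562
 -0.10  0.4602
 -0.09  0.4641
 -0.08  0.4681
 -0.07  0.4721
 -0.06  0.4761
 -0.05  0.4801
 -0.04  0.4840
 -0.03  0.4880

0.4641

σ√T = 0.22 × 0.5000 = 0.1100
ln(S/K) + (r + σ²/2)T = ln(464/458) + (0.01 + 0.22²/2)·0.25 = 0.0130 + 0.0086 = 0.0216
d₁ = 0.0216 / 0.1100 = 0.1960 ⇒ 0.20
d₂ = d₁ − σ√T = 0.1960 − 0.1100 = 0.0860 ⇒ 0.09
Pr(exercise) under Q = N(−d₂) = N(-0.09) = 0.4641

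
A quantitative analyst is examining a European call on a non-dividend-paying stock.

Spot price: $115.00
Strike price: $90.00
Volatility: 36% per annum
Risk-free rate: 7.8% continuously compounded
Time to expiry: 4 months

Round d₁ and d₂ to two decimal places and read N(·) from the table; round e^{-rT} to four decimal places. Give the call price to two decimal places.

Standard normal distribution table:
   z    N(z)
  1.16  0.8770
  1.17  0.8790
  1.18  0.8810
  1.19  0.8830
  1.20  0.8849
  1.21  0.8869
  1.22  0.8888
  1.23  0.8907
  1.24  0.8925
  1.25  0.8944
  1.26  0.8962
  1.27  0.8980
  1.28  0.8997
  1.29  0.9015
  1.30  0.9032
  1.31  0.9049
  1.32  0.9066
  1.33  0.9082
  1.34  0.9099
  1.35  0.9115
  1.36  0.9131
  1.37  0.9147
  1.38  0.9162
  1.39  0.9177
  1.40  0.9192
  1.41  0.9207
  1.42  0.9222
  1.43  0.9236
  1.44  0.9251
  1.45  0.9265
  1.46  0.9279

$28.29

T = 0.3333;  σ√T = 0.2078
d₁ = [ln(115/90) + (0.078 + 0.36²/2)·0.3333] / 0.2078 = [0.2451 + 0.0476] / 0.2078 = 1.4084 → 1.41
d₂ = d₁ − σ√T = 1.4084 − 0.2078 = 1.2005 → 1.20
e^(−rT) = e^(−0.078·0.3333) = 0.9743
N(d₁) = N(1.41) = 0.9207;  N(d₂) = N(1.20) = 0.8849
C = 115·0.9207 − 90·0.9743·0.8849 = 105.8805 − 77.5942 = 28.2863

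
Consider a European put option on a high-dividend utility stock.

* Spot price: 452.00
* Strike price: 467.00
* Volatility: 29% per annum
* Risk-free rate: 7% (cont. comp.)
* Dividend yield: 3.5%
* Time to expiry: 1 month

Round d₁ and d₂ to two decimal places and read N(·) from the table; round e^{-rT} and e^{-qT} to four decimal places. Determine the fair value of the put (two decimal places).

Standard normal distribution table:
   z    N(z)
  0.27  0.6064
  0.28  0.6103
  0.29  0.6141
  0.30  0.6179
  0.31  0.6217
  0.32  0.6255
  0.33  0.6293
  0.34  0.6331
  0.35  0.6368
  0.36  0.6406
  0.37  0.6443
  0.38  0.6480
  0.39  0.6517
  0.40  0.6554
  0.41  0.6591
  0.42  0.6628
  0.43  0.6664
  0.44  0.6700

24.10

T = 0.08333;  σ√T = 0.0837
d₁ = [ln(452/467) + (0.07 − 0.035 + ½·0.29²)·0.08333] / (σ√T) = (-0.0326 + 0.0064) / 0.0837 = -0.3133 which rounds to -0.31
d₂ = -0.3133 − 0.0837 = -0.3970 which rounds to -0.40
e^(−qT) = e^(−0.035·0.08333) = 0.9971;  e^(−rT) = e^(−0.07·0.08333) = 0.9942
N(−d₂) = N(0.40) = 0.6554;  N(−d₁) = N(0.31) = 0.6217
P = 467·0.9942·0.6554 − 452·0.9971·0.6217 = 304.2966 − 280.1935 = 24.1031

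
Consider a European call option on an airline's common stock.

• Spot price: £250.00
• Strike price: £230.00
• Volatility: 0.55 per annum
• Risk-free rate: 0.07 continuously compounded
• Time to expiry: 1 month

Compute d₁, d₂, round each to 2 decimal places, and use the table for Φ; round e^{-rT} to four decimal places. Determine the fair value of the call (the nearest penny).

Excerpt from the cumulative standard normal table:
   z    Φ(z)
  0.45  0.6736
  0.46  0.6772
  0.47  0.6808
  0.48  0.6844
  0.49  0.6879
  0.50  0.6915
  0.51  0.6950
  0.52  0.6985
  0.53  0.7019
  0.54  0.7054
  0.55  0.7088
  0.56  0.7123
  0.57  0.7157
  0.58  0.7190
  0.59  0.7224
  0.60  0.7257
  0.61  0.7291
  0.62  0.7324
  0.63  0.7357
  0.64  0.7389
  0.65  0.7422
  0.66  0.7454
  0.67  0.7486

£28.23

T = 0.08333;  σ√T = 0.1588
d₁ = [ln(250/230) + (0.07 + 0.55²/2)·0.08333] / 0.1588 = [0.0834 + 0.0184] / 0.1588 = 0.6413 ⇒ 0.64
d₂ = d₁ − σ√T = 0.6413 − 0.1588 = 0.4825 ⇒ 0.48
exp(−rT) = exp(−0.07·0.08333) = 0.9942
C = 250·N(0.64) − 230·0.9942·N(0.48) = 250·0.7389 − 230·0.9942·0.6844 = 184.7250 − 156.4990 = 28.2260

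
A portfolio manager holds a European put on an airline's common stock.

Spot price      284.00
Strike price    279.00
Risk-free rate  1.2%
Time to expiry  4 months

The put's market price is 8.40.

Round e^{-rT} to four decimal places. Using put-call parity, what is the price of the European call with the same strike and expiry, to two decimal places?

e^(−rT) = e^(−0.012·0.3333) = 0.9960
Put-call parity: C − P = S − K·e^(−rT) = 284 − 279·0.9960 = 284 − 277.8840 = 6.1160
C = P + (C − P) = 8.40 + (6.1160) = 14.5160

14.52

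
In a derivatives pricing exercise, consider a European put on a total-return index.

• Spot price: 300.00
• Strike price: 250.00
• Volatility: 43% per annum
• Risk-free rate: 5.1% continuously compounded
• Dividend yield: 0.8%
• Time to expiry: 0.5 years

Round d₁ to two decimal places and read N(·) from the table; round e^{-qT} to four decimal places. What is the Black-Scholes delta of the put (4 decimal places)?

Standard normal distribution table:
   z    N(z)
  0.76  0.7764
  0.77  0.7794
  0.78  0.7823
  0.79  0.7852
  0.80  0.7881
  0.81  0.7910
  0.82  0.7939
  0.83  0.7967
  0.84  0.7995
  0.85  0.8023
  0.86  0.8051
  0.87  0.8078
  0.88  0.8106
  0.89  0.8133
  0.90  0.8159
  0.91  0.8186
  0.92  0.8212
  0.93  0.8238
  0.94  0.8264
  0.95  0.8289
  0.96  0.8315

-0.2053

σ√T = 0.43 × 0.7071 = 0.3041
d₁ = [ln(300/250) + (0.051 − 0.008 + ½·0.43²)·0.5] / (σ√T) = (0.1823 + 0.0677) / 0.3041 = 0.8224 ⇒ 0.82
N(d₁) = N(0.82) = 0.7939
Δ_put = e^(−qT)·(N(d₁) − 1) = 0.9960·(0.7939 − 1) = -0.2053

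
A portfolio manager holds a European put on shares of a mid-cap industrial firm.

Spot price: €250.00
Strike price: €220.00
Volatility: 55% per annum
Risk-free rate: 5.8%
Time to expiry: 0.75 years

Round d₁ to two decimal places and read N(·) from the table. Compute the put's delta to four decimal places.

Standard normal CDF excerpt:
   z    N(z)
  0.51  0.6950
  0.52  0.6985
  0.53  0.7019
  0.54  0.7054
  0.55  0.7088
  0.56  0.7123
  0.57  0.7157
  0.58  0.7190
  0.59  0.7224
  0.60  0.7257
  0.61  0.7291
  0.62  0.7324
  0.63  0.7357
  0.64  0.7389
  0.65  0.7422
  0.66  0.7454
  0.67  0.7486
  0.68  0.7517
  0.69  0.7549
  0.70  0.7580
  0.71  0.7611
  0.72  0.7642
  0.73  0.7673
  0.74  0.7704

T = 0.75;  σ√T = 0.4763
d₁ = [ln(250/220) + (0.058 + ½·0.55²)·0.75] / (σ√T) = (0.1278 + 0.1569) / 0.4763 = 0.5979 ⇒ 0.60
N(d₁) = N(0.60) = 0.7257
Δ_put = N(d₁) − 1 = 0.7257 − 1 = -0.2743

-0.2743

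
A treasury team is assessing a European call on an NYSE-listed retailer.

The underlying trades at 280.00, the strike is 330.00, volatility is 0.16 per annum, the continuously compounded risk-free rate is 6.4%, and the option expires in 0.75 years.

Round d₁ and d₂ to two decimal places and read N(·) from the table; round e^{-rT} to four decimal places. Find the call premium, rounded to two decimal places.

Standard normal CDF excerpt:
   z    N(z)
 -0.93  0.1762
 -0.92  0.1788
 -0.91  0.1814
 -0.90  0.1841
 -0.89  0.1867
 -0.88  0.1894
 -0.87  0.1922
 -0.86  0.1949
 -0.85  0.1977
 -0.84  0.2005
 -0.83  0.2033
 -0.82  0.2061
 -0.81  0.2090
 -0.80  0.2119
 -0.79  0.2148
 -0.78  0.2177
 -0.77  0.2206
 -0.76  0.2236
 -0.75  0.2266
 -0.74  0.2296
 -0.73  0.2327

σ√T = 0.16·√0.75 = 0.1386
ln(S/K) + (r + σ²/2)T = ln(280/330) + (0.064 + 0.16²/2)·0.75 = -0.1643 + 0.0576 = -0.1067
d₁ = -0.1067 / 0.1386 = -0.7701 which rounds to -0.77
d₂ = d₁ − σ√T = -0.7701 − 0.1386 = -0.9086 which rounds to -0.91
exp(−rT) = exp(−0.064·0.75) = 0.9531
C = 280·N(-0.77) − 330·0.9531·N(-0.91) = 280·0.2206 − 330·0.9531·0.1814 = 61.7680 − 57.0545 = 4.7135

4.71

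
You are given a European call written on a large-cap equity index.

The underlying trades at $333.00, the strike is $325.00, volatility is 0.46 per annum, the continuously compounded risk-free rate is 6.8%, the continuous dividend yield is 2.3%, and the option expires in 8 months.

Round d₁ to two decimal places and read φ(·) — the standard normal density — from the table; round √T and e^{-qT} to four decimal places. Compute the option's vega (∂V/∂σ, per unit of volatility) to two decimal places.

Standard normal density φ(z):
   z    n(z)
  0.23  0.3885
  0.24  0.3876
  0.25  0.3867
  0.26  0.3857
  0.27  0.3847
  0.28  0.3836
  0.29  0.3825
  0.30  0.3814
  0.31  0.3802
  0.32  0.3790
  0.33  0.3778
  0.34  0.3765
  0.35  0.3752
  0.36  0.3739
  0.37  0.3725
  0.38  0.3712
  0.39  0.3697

101.16

σ√T = 0.46·√0.6667 = 0.3756
d₁ = [ln(333/325) + (0.068 − 0.023 + ½·0.46²)·0.6667] / (σ√T) = (0.0243 + 0.1005) / 0.3756 = 0.3324 ⇒ 0.33
√T = √0.6667 = 0.8165
φ(d₁) = φ(0.33) = 0.3778
e^(−qT) = e^(−0.023·0.6667) = 0.9848
vega = S·e^(−qT)·φ(d₁)·√T = 333·0.9848·0.3778·0.8165 = 101.1604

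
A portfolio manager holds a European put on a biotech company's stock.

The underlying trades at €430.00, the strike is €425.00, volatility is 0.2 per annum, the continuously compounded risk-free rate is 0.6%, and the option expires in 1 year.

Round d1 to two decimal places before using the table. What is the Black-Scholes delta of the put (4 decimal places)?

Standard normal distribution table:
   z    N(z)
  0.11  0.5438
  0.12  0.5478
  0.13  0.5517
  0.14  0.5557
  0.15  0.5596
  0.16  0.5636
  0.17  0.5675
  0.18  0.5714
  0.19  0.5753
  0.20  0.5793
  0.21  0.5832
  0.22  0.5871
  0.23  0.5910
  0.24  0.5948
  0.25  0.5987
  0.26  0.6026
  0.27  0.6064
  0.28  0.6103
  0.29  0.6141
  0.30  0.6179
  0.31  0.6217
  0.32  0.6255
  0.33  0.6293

T = 1;  σ√T = 0.2000
d₁ = [ln(430/425) + (0.006 + 0.2²/2)·1] / 0.2000 = [0.0117 + 0.0260] / 0.2000 = 0.1885 ⇒ 0.19
N(d₁) = N(0.19) = 0.5753
Δ_put = N(d₁) − 1 = 0.5753 − 1 = -0.4247

-0.4247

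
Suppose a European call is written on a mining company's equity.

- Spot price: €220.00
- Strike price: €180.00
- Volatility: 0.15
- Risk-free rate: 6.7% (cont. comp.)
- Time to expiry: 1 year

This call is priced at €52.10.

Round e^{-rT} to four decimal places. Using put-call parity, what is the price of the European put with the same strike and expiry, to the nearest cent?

exp(−rT) = exp(−0.067·1) = 0.9352
Put-call parity: C − P = S − K·e^(−rT) = 220 − 180·0.9352 = 220 − 168.3360 = 51.6640
P = C − (C − P) = 52.10 − (51.6640) = 0.4360

€0.44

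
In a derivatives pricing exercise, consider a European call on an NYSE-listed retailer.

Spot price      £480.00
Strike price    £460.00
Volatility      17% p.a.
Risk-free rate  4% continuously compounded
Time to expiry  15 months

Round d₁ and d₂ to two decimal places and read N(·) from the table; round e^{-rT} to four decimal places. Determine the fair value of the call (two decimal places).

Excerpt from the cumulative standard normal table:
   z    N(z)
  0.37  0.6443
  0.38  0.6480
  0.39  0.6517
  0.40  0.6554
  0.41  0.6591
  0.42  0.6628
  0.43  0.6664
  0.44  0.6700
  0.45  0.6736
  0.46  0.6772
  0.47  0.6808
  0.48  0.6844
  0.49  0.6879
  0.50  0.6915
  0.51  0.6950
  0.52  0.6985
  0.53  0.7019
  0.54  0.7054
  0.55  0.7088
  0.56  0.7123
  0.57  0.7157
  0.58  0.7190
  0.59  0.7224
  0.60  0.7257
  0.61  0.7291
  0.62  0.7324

T = 1.25;  σ√T = 0.1901
d₁ = [ln(480/460) + (0.04 + 0.17²/2)·1.25] / 0.1901 = [0.0426 + 0.0681] / 0.1901 = 0.5820 ⇒ 0.58
d₂ = d₁ − σ√T = 0.5820 − 0.1901 = 0.3920 ⇒ 0.39
exp(−rT) = exp(−0.04·1.25) = 0.9512
N(d₁) = N(0.58) = 0.7190;  N(d₂) = N(0.39) = 0.6517
C = 480·0.7190 − 460·0.9512·0.6517 = 345.1200 − 285.1526 = 59.9674

£59.97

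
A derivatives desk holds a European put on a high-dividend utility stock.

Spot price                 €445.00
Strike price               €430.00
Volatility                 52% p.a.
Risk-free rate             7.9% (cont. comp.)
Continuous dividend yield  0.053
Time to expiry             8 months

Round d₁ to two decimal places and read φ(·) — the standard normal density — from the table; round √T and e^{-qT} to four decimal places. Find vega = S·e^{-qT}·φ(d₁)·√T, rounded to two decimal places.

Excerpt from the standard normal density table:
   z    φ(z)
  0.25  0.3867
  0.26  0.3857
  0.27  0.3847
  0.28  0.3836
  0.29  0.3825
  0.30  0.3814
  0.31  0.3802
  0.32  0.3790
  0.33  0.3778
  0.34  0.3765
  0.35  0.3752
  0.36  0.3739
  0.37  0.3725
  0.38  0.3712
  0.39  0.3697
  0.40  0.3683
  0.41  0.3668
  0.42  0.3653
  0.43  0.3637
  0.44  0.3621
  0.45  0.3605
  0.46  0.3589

T = 0.6667;  σ√T = 0.4246
d₁ = [ln(445/430) + (0.079 − 0.053 + 0.52²/2)·0.6667] / 0.4246 = [0.0343 + 0.1075] / 0.4246 = 0.3339 ⇒ 0.33
√T = √0.6667 = 0.8165
φ(d₁) = φ(0.33) = 0.3778
exp(−qT) = exp(−0.053·0.6667) = 0.9653
vega = S·exp(−qT)·φ(d₁)·√T = 445·0.9653·0.3778·0.8165 = 132.5075

132.51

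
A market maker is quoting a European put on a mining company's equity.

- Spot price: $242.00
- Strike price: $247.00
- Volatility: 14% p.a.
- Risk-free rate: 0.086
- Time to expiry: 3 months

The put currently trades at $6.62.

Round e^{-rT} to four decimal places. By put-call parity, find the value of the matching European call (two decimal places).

exp(−rT) = exp(−0.086·0.25) = 0.9787
Put-call parity: C − P = S − K·e^(−rT) = 242 − 247·0.9787 = 242 − 241.7389 = 0.2611
C = P + (C − P) = 6.62 + (0.2611) = 6.8811

$6.88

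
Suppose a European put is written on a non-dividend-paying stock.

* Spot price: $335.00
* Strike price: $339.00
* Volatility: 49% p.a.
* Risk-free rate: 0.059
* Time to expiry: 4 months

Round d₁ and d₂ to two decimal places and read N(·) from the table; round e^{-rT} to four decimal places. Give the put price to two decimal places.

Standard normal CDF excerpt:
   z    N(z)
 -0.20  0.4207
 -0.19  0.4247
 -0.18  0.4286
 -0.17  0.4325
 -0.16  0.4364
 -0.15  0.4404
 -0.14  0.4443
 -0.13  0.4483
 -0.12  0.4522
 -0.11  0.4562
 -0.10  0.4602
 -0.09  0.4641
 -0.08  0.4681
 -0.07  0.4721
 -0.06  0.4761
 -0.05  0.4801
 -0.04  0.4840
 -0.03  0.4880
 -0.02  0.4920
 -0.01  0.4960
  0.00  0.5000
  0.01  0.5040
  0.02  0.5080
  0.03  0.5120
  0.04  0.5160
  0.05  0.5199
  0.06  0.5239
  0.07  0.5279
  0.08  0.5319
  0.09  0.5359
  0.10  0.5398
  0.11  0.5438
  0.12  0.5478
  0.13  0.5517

$35.87

T = 0.3333;  σ√T = 0.2829
ln(S/K) + (r + σ²/2)T = ln(335/339) + (0.059 + 0.49²/2)·0.3333 = -0.0119 + 0.0597 = 0.0478
d₁ = 0.0478 / 0.2829 = 0.1690 ⇒ 0.17
d₂ = d₁ − σ√T = 0.1690 − 0.2829 = -0.1139 ⇒ -0.11
exp(−rT) = exp(−0.059·0.3333) = 0.9805
N(−d₂) = N(0.11) = 0.5438;  N(−d₁) = N(-0.17) = 0.4325
P = 339·0.9805·0.5438 − 335·0.4325 = 180.7534 − 144.8875 = 35.8659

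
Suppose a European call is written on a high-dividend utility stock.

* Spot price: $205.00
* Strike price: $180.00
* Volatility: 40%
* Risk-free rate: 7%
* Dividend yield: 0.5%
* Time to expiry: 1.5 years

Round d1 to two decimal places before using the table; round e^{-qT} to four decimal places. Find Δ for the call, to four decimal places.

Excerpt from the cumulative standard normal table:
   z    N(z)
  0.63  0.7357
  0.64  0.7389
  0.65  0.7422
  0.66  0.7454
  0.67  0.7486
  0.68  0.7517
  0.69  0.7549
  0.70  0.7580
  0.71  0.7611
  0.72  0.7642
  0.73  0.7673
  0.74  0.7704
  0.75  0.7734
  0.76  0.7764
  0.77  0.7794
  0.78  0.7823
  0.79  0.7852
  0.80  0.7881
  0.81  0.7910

σ√T = 0.4 × 1.2247 = 0.4899
d₁ = [ln(205/180) + (0.07 − 0.005 + 0.4²/2)·1.5] / 0.4899 = [0.1301 + 0.2175] / 0.4899 = 0.7094 ≈ 0.71
N(d₁) = N(0.71) = 0.7611
Δ_call = e^(−qT)·N(d₁) = 0.9925·0.7611 = 0.7554

0.7554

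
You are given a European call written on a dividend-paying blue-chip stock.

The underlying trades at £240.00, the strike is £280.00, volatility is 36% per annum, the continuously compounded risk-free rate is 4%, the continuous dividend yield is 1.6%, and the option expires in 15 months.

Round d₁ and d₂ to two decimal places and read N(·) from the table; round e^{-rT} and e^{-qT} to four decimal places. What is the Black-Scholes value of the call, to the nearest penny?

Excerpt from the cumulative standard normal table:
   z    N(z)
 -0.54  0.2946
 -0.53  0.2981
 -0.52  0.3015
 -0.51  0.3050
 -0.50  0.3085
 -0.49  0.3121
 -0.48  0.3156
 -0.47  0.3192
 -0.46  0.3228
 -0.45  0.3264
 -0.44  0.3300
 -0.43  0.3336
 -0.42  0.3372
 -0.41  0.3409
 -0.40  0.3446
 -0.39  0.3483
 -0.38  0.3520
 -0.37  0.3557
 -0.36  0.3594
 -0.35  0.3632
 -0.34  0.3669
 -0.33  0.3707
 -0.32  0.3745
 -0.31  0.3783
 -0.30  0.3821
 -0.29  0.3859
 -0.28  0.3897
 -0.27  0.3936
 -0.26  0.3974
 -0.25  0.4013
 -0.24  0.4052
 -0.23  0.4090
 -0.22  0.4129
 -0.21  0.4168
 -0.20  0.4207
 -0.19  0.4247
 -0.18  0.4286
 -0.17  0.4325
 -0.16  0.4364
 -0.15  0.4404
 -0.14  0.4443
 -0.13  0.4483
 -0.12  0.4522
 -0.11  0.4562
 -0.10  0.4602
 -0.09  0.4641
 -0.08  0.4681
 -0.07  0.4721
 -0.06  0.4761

£26.09

σ√T = 0.36 × 1.1180 = 0.4025
d₁ = [ln(240/280) + (0.04 − 0.016 + 0.36²/2)·1.25] / 0.4025 = [-0.1542 + 0.1110] / 0.4025 = -0.1072 ≈ -0.11
d₂ = d₁ − σ√T = -0.1072 − 0.4025 = -0.5097 ≈ -0.51
e^(−qT) = e^(−0.016·1.25) = 0.9802;  e^(−rT) = e^(−0.04·1.25) = 0.9512
N(d₁) = N(-0.11) = 0.4562;  N(d₂) = N(-0.51) = 0.3050
C = 240·0.9802·0.4562 − 280·0.9512·0.3050 = 107.3201 − 81.2325 = 26.0877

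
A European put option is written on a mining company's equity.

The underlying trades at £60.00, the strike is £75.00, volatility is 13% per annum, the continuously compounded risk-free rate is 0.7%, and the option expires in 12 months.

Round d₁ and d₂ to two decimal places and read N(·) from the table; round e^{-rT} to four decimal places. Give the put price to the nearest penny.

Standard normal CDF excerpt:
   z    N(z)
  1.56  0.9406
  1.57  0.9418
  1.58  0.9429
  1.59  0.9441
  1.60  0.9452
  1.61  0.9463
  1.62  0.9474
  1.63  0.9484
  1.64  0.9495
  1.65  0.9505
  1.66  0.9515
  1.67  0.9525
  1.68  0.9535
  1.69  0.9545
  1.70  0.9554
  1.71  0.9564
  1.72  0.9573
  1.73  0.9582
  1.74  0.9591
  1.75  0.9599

σ√T = 0.13 × 1.0000 = 0.1300
ln(S/K) + (r + σ²/2)T = ln(60/75) + (0.007 + 0.13²/2)·1 = -0.2231 + 0.0155 = -0.2077
d₁ = -0.2077 / 0.1300 = -1.5976 ⇒ -1.60
d₂ = d₁ − σ√T = -1.5976 − 0.1300 = -1.7276 ⇒ -1.73
e^(−rT) = e^(−0.007·1) = 0.9930
N(−d₂) = N(1.73) = 0.9582;  N(−d₁) = N(1.60) = 0.9452
P = 75·0.9930·0.9582 − 60·0.9452 = 71.3619 − 56.7120 = 14.6499

£14.65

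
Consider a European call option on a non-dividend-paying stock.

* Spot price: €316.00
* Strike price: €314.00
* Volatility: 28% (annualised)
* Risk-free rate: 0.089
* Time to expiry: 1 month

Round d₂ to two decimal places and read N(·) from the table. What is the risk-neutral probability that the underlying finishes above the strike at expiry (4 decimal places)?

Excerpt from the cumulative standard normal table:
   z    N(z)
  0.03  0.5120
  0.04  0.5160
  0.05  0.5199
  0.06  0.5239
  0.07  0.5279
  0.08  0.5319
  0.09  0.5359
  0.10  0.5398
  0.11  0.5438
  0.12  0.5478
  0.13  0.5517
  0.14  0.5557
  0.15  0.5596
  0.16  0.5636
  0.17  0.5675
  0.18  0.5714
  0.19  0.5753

σ√T = 0.28 × 0.2887 = 0.0808
d₁ = [ln(316/314) + (0.089 + 0.28²/2)·0.08333] / 0.0808 = [0.0063 + 0.0107] / 0.0808 = 0.2107 ⇒ 0.21
d₂ = d₁ − σ√T = 0.2107 − 0.0808 = 0.1299 ⇒ 0.13
Pr(exercise) under Q = N(d₂) = 0.5517

0.5517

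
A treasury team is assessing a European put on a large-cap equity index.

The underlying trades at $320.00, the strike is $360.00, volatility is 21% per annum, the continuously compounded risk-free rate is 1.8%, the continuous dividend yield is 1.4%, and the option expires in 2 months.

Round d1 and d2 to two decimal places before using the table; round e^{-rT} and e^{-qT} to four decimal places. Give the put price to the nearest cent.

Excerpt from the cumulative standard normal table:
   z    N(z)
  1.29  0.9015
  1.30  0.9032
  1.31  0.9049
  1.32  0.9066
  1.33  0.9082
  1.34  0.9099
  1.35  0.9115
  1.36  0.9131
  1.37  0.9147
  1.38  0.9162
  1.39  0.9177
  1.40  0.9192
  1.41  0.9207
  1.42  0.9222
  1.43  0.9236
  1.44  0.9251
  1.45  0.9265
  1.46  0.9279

$41.01

T = 0.1667;  σ√T = 0.0857
d₁ = [ln(320/360) + (0.018 − 0.014 + ½·0.21²)·0.1667] / (σ√T) = (-0.1178 + 0.0043) / 0.0857 = -1.3232 which rounds to -1.32
d₂ = -1.3232 − 0.0857 = -1.4089 which rounds to -1.41
exp(−qT) = exp(−0.014·0.1667) = 0.9977;  exp(−rT) = exp(−0.018·0.1667) = 0.9970
N(−d₂) = N(1.41) = 0.9207;  N(−d₁) = N(1.32) = 0.9066
P = 360·0.9970·0.9207 − 320·0.9977·0.9066 = 330.4576 − 289.4447 = 41.0129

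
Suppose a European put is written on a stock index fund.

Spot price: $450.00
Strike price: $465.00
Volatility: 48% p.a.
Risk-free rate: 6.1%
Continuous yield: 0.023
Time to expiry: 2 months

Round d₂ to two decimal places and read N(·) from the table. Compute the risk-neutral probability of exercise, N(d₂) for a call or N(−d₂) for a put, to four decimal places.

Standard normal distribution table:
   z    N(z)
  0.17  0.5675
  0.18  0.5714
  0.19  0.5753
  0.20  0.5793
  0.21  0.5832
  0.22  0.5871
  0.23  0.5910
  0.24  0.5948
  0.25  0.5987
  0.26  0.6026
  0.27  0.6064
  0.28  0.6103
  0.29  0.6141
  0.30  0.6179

σ√T = 0.48 × 0.4082 = 0.1960
d₁ = [ln(450/465) + (0.061 − 0.023 + 0.48²/2)·0.1667] / 0.1960 = [-0.0328 + 0.0255] / 0.1960 = -0.0370 → -0.04
d₂ = d₁ − σ√T = -0.0370 − 0.1960 = -0.2330 → -0.23
Pr(exercise) under Q = N(−d₂) = N(0.23) = 0.5910

0.5910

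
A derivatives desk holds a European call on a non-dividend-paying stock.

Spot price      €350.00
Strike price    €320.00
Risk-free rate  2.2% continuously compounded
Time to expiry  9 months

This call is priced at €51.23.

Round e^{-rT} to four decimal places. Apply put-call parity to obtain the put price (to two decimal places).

exp(−rT) = exp(−0.022·0.75) = 0.9836
Put-call parity: C − P = S − K·e^(−rT) = 350 − 320·0.9836 = 350 − 314.7520 = 35.2480
P = C − (C − P) = 51.23 − (35.2480) = 15.9820

€15.98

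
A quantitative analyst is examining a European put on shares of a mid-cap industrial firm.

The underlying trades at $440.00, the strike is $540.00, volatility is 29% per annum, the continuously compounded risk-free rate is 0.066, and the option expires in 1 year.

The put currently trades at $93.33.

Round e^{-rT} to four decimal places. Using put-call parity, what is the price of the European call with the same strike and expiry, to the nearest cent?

$27.84

e^(−rT) = e^(−0.066·1) = 0.9361
Put-call parity: C − P = S − K·e^(−rT) = 440 − 540·0.9361 = 440 − 505.4940 = -65.4940
C = P + (C − P) = 93.33 + (-65.4940) = 27.8360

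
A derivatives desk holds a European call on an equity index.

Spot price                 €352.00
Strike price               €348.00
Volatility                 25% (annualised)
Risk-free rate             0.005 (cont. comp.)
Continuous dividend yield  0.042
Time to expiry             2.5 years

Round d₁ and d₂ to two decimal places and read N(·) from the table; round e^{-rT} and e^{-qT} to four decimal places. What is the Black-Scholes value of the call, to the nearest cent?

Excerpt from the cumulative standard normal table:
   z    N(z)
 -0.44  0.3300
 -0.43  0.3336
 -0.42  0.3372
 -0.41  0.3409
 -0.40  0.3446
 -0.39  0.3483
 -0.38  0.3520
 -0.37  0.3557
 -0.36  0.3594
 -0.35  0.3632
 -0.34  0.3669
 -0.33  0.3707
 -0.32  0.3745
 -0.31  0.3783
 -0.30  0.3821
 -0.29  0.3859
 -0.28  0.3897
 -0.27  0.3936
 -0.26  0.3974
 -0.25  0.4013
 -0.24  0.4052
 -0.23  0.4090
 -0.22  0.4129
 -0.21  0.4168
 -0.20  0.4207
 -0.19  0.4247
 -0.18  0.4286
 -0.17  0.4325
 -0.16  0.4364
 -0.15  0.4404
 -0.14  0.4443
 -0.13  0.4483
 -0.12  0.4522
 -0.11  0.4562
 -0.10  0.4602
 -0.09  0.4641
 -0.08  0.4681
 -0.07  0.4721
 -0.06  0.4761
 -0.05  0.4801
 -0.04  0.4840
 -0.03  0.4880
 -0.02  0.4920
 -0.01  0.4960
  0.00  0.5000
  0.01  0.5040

σ√T = 0.25 × 1.5811 = 0.3953
d₁ = [ln(352/348) + (0.005 − 0.042 + ½·0.25²)·2.5] / (σ√T) = (0.0114 − 0.0144) / 0.3953 = -0.0075 → -0.01
d₂ = -0.0075 − 0.3953 = -0.4027 → -0.40
e^(−qT) = e^(−0.042·2.5) = 0.9003;  e^(−rT) = e^(−0.005·2.5) = 0.9876
C = 352·0.9003·N(-0.01) − 348·0.9876·N(-0.40) = 352·0.9003·0.4960 − 348·0.9876·0.3446 = 157.1852 − 118.4338 = 38.7514

€38.75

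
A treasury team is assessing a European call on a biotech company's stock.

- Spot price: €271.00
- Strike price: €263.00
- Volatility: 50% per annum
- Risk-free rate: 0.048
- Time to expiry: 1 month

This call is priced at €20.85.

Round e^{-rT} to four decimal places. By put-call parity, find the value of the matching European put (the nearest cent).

€11.80

exp(−rT) = exp(−0.048·0.08333) = 0.9960
Put-call parity: C − P = S − K·e^(−rT) = 271 − 263·0.9960 = 271 − 261.9480 = 9.0520
P = C − (C − P) = 20.85 − (9.0520) = 11.7980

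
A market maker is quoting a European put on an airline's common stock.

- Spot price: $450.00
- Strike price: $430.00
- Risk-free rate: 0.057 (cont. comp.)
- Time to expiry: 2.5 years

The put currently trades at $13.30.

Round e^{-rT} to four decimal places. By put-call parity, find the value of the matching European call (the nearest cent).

e^(−rT) = e^(−0.057·2.5) = 0.8672
Put-call parity: C − P = S − K·e^(−rT) = 450 − 430·0.8672 = 450 − 372.8960 = 77.1040
C = P + (C − P) = 13.30 + (77.1040) = 90.4040

$90.40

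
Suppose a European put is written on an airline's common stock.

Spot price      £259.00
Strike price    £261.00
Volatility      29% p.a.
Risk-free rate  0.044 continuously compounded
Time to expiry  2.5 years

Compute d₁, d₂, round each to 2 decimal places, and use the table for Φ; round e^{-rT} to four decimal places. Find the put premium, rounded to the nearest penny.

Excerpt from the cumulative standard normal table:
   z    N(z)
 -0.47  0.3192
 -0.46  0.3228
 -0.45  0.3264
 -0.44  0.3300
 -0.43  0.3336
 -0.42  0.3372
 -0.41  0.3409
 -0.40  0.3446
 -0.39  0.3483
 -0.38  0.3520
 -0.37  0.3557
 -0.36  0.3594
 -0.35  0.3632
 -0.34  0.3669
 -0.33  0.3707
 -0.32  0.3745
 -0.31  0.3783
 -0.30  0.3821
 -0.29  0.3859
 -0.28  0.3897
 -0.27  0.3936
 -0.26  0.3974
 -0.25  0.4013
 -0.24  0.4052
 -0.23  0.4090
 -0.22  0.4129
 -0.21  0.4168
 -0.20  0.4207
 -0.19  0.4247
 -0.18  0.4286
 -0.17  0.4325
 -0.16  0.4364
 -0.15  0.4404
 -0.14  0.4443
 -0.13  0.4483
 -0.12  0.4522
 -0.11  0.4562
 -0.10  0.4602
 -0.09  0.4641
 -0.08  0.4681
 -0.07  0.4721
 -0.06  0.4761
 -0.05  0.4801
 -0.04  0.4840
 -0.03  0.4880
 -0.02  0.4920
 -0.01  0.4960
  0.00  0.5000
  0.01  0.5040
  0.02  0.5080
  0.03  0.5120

σ√T = 0.29 × 1.5811 = 0.4585
d₁ = [ln(259/261) + (0.044 + ½·0.29²)·2.5] / (σ√T) = (-0.0077 + 0.2151) / 0.4585 = 0.4524 ≈ 0.45
d₂ = 0.4524 − 0.4585 = -0.0061 ≈ -0.01
e^(−rT) = e^(−0.044·2.5) = 0.8958
P = 261·0.8958·N(0.01) − 259·N(-0.45) = 261·0.8958·0.5040 − 259·0.3264 = 117.8371 − 84.5376 = 33.2995

£33.30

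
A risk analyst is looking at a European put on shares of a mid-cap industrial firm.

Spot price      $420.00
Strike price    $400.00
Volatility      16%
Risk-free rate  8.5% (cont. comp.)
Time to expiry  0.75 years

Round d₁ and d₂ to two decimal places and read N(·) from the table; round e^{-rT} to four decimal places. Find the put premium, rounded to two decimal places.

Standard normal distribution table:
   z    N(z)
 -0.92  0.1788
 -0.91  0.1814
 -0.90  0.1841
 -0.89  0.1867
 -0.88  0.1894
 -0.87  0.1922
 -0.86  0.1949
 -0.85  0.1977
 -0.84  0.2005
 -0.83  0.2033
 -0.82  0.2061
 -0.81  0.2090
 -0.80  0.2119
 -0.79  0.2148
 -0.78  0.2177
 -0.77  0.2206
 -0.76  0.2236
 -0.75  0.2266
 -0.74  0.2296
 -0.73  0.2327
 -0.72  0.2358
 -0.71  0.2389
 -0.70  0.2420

σ√T = 0.16·√0.75 = 0.1386
d₁ = [ln(420/400) + (0.085 + 0.16²/2)·0.75] / 0.1386 = [0.0488 + 0.0734] / 0.1386 = 0.8815 → 0.88
d₂ = d₁ − σ√T = 0.8815 − 0.1386 = 0.7429 → 0.74
e^(−rT) = e^(−0.085·0.75) = 0.9382
N(−d₂) = N(-0.74) = 0.2296;  N(−d₁) = N(-0.88) = 0.1894
P = 400·0.9382·0.2296 − 420·0.1894 = 86.1643 − 79.5480 = 6.6163

$6.62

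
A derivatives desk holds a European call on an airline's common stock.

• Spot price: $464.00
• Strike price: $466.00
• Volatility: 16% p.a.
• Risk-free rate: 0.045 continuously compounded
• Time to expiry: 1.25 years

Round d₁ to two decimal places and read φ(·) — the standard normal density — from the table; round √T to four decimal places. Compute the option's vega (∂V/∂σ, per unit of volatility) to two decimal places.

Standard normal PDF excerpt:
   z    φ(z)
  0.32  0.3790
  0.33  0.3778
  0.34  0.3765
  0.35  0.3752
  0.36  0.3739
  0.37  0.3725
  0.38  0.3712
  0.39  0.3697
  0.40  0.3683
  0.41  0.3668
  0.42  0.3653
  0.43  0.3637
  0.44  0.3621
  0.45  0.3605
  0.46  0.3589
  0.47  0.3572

σ√T = 0.16·√1.25 = 0.1789
d₁ = [ln(464/466) + (0.045 + ½·0.16²)·1.25] / (σ√T) = (-0.0043 + 0.0722) / 0.1789 = 0.3798 which rounds to 0.38
√T = √1.25 = 1.1180
φ(d₁) = φ(0.38) = 0.3712
vega = S·φ(d₁)·√T = 464·0.3712·1.1180 = 192.5607
(Call and put vega coincide under Black-Scholes.)

192.56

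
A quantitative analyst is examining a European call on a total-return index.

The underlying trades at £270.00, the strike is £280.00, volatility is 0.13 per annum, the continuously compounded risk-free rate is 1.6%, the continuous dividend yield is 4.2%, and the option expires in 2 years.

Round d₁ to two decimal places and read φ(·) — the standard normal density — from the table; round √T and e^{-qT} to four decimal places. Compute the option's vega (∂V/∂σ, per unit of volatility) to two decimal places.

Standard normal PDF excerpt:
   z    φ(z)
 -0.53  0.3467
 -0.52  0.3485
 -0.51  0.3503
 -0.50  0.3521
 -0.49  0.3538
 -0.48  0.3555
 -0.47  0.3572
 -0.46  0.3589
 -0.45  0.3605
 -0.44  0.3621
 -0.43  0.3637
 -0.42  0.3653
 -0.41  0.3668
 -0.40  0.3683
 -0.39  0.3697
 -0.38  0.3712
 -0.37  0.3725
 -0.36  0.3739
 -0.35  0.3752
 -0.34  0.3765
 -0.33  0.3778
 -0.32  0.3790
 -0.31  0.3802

σ√T = 0.13·√2 = 0.1838
d₁ = [ln(270/280) + (0.016 − 0.042 + 0.13²/2)·2] / 0.1838 = [-0.0364 − 0.0351] / 0.1838 = -0.3887 ≈ -0.39
√T = √2 = 1.4142
φ(d₁) = φ(-0.39) = 0.3697
exp(−qT) = exp(−0.042·2) = 0.9194
vega = S·exp(−qT)·φ(d₁)·√T = 270·0.9194·0.3697·1.4142 = 129.7862

129.79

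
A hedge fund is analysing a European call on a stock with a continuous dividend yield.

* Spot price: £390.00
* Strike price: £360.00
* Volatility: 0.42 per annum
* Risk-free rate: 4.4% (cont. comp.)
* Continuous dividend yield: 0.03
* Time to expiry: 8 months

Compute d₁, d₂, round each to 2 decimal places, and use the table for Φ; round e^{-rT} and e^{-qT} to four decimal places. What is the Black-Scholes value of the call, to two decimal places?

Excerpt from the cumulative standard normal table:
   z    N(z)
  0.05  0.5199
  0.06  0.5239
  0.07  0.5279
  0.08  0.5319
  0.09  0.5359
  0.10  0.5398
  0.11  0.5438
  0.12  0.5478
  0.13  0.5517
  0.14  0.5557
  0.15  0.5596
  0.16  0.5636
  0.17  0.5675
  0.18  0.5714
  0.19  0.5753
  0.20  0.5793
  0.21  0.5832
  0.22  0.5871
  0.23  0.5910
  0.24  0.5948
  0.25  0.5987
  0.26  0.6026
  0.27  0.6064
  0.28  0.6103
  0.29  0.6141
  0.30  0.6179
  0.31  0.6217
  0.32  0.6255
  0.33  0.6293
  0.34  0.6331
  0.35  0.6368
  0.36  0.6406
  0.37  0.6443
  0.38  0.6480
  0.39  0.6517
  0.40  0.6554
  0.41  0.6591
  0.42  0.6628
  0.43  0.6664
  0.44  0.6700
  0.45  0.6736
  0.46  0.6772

σ√T = 0.42·√0.6667 = 0.3429
d₁ = [ln(390/360) + (0.044 − 0.03 + ½·0.42²)·0.6667] / (σ√T) = (0.0800 + 0.0681) / 0.3429 = 0.4321 ⇒ 0.43
d₂ = 0.4321 − 0.3429 = 0.0892 ⇒ 0.09
exp(−qT) = exp(−0.03·0.6667) = 0.9802;  exp(−rT) = exp(−0.044·0.6667) = 0.9711
C = 390·0.9802·N(0.43) − 360·0.9711·N(0.09) = 390·0.9802·0.6664 − 360·0.9711·0.5359 = 254.7501 − 187.3485 = 67.4016

£67.40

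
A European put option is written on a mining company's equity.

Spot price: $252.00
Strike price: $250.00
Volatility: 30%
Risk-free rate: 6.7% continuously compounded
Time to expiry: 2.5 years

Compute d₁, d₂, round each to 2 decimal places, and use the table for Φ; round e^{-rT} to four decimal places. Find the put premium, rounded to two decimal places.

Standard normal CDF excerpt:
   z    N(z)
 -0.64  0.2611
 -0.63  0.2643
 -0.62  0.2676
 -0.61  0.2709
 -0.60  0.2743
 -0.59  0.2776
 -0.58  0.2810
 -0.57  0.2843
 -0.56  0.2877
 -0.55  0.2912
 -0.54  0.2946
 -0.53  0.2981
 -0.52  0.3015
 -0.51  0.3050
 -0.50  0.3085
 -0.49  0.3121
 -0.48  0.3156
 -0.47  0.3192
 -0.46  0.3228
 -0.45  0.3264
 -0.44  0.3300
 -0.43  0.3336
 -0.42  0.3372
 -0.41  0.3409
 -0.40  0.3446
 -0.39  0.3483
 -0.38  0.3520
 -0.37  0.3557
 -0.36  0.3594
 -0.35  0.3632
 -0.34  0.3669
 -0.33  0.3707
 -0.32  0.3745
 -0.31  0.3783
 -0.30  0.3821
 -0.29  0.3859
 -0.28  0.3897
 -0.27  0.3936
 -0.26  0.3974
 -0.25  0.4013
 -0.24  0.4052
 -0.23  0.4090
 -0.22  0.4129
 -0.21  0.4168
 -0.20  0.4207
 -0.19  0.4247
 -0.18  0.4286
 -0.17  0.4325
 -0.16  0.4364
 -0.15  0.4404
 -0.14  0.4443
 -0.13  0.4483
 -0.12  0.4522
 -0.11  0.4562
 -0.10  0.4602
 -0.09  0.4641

$26.53

σ√T = 0.3·√2.5 = 0.4743
d₁ = [ln(252/250) + (0.067 + ½·0.3²)·2.5] / (σ√T) = (0.0080 + 0.2800) / 0.4743 = 0.6071 ≈ 0.61
d₂ = 0.6071 − 0.4743 = 0.1327 ≈ 0.13
exp(−rT) = exp(−0.067·2.5) = 0.8458
N(−d₂) = N(-0.13) = 0.4483;  N(−d₁) = N(-0.61) = 0.2709
P = 250·0.8458·0.4483 − 252·0.2709 = 94.7930 − 68.2668 = 26.5262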